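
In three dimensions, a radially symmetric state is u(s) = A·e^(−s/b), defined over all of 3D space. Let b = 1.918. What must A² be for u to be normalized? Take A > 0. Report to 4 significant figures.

A^2 ≈ 0.04511

The normalization condition is ∫|u|² 4πs² ds = 1 from 0 to ∞.
In 3D with spherical symmetry the volume element is 4πs² ds.
∫|u|² 4πs² ds = A²·(π·b^3).
So A² = (π·b^3)^(−1).
With b = 1.918: A² = 0.045113 and A = 0.21240.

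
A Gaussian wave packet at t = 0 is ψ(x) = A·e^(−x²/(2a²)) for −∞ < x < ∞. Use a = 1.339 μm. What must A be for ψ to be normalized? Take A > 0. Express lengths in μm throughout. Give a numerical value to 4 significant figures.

A ≈ 0.6491 μm^(-1/2)

We need A² ∫|f|² dx = 1, taking the integral from −∞ to ∞.
Differentiating ∫e^(−αx²) dx = √(π/α) under α to get the higher moments, carrying out the integral gives A² · √(π)·a.
Substituting a = 1.339 gives A² = 0.42135, so A = 0.64912.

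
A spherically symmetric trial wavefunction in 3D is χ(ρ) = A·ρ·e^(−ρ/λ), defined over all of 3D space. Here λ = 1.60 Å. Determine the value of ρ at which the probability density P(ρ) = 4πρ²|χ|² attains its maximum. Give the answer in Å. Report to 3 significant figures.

The maximum of P(ρ) = 4πρ²|χ|² occurs where its derivative vanishes.
This gives ρ = 2·λ.
With λ = 1.60, the most probable radial distance is 3.200 Å.

ρ ≈ 3.20 Å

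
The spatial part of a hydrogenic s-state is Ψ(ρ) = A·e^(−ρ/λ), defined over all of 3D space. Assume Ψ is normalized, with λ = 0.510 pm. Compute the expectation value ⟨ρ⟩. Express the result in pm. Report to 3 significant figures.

The expectation value is the |Ψ|²-weighted average of ρ: ∫ ρ|Ψ|² 4πρ² dρ.
Using ∫₀^∞ ρⁿ e^(−αρ) dρ = n!/αⁿ⁺¹, evaluating both integrals, ⟨ρ⟩ = 3·λ/2.
With λ = 0.510, ⟨ρ⟩ = 0.7650.

⟨ρ⟩ ≈ 0.765 pm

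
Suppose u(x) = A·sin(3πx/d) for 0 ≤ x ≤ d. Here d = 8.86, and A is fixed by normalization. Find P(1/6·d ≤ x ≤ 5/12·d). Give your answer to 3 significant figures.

P ≈ 0.197

P = ∫_{1/6·d}^{5/12·d} |u(x)|² dx.
The normalization integral ∫|u|²dx over the whole domain equals d/2·A², and A² cancels in the ratio.
Substituting t = x/d, A² and the length scale cancel in the ratio: P = ∫_{1/6}^{5/12} sin(3·π·t)^2 dt / ∫_{0}^{1} sin(3·π·t)^2 dt.
Using ∫ sin(3·π·t)^2 dt = t/2 - sin(6·π·t)/(12·π), the numerator is 1/8 - 1/(12·π) and the denominator is 1/2.
The result is P = (-2 + 3·π)/(12·π).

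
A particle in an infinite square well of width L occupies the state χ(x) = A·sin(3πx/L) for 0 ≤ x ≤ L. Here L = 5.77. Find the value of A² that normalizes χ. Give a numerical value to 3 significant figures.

A^2 ≈ 0.347

Require ∫ |χ|² dx = 1 over the whole domain.
Carrying out the integral gives A² · L/2.
Hence A² = 1/[L/2].
Substituting L = 5.77 gives A² = 0.3466, so A = 0.5887.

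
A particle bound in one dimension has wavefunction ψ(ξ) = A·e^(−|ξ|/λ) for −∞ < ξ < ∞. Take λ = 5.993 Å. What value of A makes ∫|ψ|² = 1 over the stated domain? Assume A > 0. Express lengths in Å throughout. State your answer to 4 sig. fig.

A ≈ 0.4085 Å^(-1/2)

Require ∫ |ψ|² dξ = 1 over the whole domain.
Carrying out the integral gives A² · λ.
Setting this equal to 1 gives A² = 1/(λ).
With λ = 5.993: A² = 0.16686 and A = 0.40849.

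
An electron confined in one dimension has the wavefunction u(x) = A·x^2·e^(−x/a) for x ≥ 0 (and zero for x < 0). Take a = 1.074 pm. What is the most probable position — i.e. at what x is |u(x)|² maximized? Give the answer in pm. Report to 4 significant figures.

Differentiate |u(x)|² with respect to x and set to zero.
This gives x = 2·a.
With a = 1.074, the most probable position is 2.1480 pm.

x ≈ 2.148 pm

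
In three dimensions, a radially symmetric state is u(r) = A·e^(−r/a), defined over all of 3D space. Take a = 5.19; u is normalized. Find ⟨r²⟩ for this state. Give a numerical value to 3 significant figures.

By definition ⟨r²⟩ = ∫ r^2 |u(r)|² 4πr² dr.
Recall ∫₀^∞ r^m e^(−r/β) dr = m!·β^(m+1), since the A² factors cancel between numerator and denominator, ⟨r²⟩ = 3·a^2.
Putting a = 5.19 gives 80.81.

⟨r^2⟩ ≈ 80.8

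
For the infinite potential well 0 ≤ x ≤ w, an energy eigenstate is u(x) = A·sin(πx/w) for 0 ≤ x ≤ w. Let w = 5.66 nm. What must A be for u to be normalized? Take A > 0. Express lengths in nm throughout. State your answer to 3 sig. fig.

We need A² ∫|f|² dx = 1, taking the integral from 0 to w.
∫|u|² dx = A²·(w/2).
Hence A² = 1/[w/2].
With w = 5.66: A² = 0.3534 and A = 0.5944.

A ≈ 0.594 nm^(-1/2)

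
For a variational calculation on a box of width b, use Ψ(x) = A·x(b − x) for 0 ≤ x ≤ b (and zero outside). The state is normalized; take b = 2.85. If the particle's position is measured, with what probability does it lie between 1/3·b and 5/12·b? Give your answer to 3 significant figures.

P = ∫_{1/3·b}^{5/12·b} |Ψ(x)|² dx.
The normalization integral ∫|Ψ|²dx over the whole domain equals b^5/30·A², and A² cancels in the ratio.
In terms of u = x/b (A² and the length scale cancel between numerator and denominator), P = [∫_{1/3}^{5/12} u^2·(1 - u)^2 du] / [∫_{0}^{1} u^2·(1 - u)^2 du].
An antiderivative of u^2·(1 - u)^2 is u^3·(6·u^2 - 15·u + 10)/30; evaluating from 1/3 to 5/12 gives ≈ 0.0045581, while the full integral is 1/30.
Taking the ratio, P = 0.1367.

P ≈ 0.137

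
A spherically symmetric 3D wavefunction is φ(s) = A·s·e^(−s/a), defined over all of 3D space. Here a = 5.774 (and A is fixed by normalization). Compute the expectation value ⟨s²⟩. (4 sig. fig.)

The expectation value is the |φ|²-weighted average of s^2: ∫ s^2|φ|² 4πs² ds.
With ∫₀^∞ s^6 e^(−αs) ds = 6!/α^7, evaluating both integrals, ⟨s²⟩ = 15·a^2/2.
With a = 5.774, ⟨s^2⟩ = 250.04.

⟨s^2⟩ ≈ 250.0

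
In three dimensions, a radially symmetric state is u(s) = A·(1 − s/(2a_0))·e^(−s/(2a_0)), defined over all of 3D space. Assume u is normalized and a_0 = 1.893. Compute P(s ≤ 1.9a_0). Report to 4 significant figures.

Integrate the radial probability density 4πs²|u|² over s ≤ 1.9a_0.
Normalization gives A² = 1/(8·π·a_0^3).
In terms of t = s/a_0 (A², 4π and the length scale all cancel between numerator and denominator), P = [∫_{0}^{1.9} t^2·(1 - t/2)^2·e^(-t) dt] / [∫_{0}^{∞} t^2·(1 - t/2)^2·e^(-t) dt].
An antiderivative of t^2·(1 - t/2)^2·e^(-t) is -(t^4/4 + t^2 + 2·t + 2)·e^(-t); evaluating from 0 to 1.9 gives ≈ 0.105261, while the full integral is 2.
The region integral divided by the full integral gives P = 0.052630.

P ≈ 0.05263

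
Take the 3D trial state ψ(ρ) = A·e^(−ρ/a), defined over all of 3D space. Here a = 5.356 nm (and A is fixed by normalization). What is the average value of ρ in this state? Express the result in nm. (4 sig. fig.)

By definition ⟨ρ⟩ = ∫ ρ |ψ(ρ)|² 4πρ² dρ.
Since the A² factors cancel between numerator and denominator, ⟨ρ⟩ = 3·a/2.
With a = 5.356, ⟨ρ⟩ = 8.0340.

⟨ρ⟩ ≈ 8.034 nm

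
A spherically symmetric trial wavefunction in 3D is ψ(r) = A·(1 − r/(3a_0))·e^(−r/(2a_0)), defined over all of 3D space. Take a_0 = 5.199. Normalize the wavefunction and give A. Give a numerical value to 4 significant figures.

A ≈ 0.02914

Normalization requires ∫|ψ|² 4πr² dr = 1, integrated from 0 to ∞.
In 3D with spherical symmetry the volume element is 4πr² dr.
∫|ψ|² 4πr² dr = A²·(8·π·a_0^3/3).
Setting this equal to 1 gives A² = 1/(8·π·a_0^3/3).
With a_0 = 5.199: A² = 0.00084942 and A = 0.029145.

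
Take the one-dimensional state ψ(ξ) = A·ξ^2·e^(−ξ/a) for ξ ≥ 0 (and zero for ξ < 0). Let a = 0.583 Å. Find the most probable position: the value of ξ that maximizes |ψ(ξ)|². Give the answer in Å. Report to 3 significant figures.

Differentiate |ψ(ξ)|² with respect to ξ and set to zero.
This gives ξ = 2·a.
With a = 0.583, the most probable position is 1.166 Å.

ξ ≈ 1.17 Å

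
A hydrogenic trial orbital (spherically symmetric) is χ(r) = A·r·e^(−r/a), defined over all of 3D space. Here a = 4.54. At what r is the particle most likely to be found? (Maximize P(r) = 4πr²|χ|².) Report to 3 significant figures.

Differentiate P(r) = 4πr²|χ|² with respect to r and set to zero.
This gives r = 2·a.
With a = 4.54, the most probable radial distance is 9.080.

r ≈ 9.08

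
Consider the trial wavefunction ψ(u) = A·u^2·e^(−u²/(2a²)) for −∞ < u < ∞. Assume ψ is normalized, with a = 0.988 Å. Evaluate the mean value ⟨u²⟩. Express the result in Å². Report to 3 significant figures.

⟨u^2⟩ ≈ 2.44 Å^2

By definition ⟨u²⟩ = ∫ u^2 |ψ(u)|² du.
Using the Gaussian integral ∫_{−∞}^{∞} e^(−αu²) du = √(π/α), evaluating both integrals, ⟨u²⟩ = 5·a^2/2.
With a = 0.988, ⟨u^2⟩ = 2.440.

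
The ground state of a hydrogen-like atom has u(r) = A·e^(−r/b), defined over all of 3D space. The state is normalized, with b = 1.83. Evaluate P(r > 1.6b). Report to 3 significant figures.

P ≈ 0.380

Integrate the radial probability density 4πr²|u|² over r > 1.6b.
A² is fixed by ∫₀^∞ 4πr²|u|² dr = 1, i.e. A² = (π·b^3)^(−1).
In terms of t = r/b (A², 4π and the length scale all cancel between numerator and denominator), P = [∫_{1.6}^{∞} t^2·e^(-2·t) dt] / [∫_{0}^{∞} t^2·e^(-2·t) dt].
An antiderivative of t^2·e^(-2·t) is -(2·t^2 + 2·t + 1)·e^(-2·t)/4; evaluating from 1.6 to ∞ gives 233·e^(-16/5)/100, while the full integral is 1/4.
Taking the ratio yields P = 0.3799.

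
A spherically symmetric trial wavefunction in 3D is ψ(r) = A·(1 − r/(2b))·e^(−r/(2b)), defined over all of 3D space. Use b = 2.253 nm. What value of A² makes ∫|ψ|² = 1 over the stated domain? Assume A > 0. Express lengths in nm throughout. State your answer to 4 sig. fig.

A^2 ≈ 0.003479 nm^(-3)

Require ∫ |ψ|² 4πr² dr = 1 over the whole domain.
(Spherical symmetry: dV = 4πr² dr.)
∫|ψ|² 4πr² dr = A²·(8·π·b^3).
Hence A² = 1/[8·π·b^3].
Plugging in b = 2.253 yields A = 0.058985.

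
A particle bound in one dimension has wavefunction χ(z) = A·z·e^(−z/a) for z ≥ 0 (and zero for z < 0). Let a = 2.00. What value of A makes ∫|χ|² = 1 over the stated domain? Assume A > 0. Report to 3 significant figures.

Normalization requires ∫|χ|² dz = 1, integrated from 0 to ∞.
With ∫₀^∞ z^2 e^(−αz) dz = 2!/α^3, ∫|χ|² dz = A²·(a^3/4).
Substituting a = 2.00 gives A² = 0.5000, so A = 0.7071.

A ≈ 0.707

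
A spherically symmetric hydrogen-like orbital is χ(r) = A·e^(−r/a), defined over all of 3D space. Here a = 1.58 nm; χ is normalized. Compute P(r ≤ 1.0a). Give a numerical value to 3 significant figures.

P ≈ 0.323

With dV = 4πr²dr, the probability is ∫|χ|² dV over r ≤ 1.0a.
A² is fixed by ∫₀^∞ 4πr²|χ|² dr = 1, i.e. A² = (π·a^3)^(−1).
In terms of u = r/a (A², 4π and the length scale all cancel between numerator and denominator), P = [∫_{0}^{1.0} u^2·e^(-2·u) du] / [∫_{0}^{∞} u^2·e^(-2·u) du].
With ∫ u^2·e^(-2·u) du = -(2·u^2 + 2·u + 1)·e^(-2·u)/4 + C, the region integral is 1/4 - 5·e^(-2)/4 and the full one is 1/4.
This evaluates to P = 0.3233.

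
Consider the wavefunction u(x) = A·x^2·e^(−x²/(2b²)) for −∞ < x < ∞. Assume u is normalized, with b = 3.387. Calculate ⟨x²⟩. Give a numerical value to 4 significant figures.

⟨x^2⟩ ≈ 28.68

⟨x²⟩ = ∫ x^2 |u|² dx over the full domain.
Evaluating both integrals, ⟨x²⟩ = 5·b^2/2.
Putting b = 3.387 gives 28.679.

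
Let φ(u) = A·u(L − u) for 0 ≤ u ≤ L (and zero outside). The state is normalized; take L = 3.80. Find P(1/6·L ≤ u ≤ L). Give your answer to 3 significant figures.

P ≈ 0.965

P = ∫_{1/6·L}^{L} |φ(u)|² du.
With A² fixed by ∫|φ|² = 1, i.e. A² = (L^5/30)^(−1), substitute and integrate.
Substituting t = u/L, A² and the length scale cancel in the ratio: P = ∫_{1/6}^{1} t^2·(1 - t)^2 dt / ∫_{0}^{1} t^2·(1 - t)^2 dt.
With ∫ t^2·(1 - t)^2 dt = t^3·(6·t^2 - 15·t + 10)/30 + C, the region integral is 125/3888 and the full one is 1/30.
Evaluating gives P = 625/648.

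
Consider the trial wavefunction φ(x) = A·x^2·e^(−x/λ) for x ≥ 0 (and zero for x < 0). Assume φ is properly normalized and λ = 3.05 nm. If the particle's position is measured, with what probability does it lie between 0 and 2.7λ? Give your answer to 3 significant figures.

P = ∫_{0}^{2.7λ} |φ(x)|² dx.
The normalization integral ∫|φ|²dx over the whole domain equals 3·λ^5/4·A², and A² cancels in the ratio.
Let u = x/λ; then A² and the length scale cancel, so P = ∫_{0}^{2.7} u^4·e^(-2·u) du ÷ ∫_{0}^{∞} u^4·e^(-2·u) du.
An antiderivative of u^4·e^(-2·u) is -(u^4/2 + u^3 + 3·u^2/2 + 3·u/2 + 3/4)·e^(-2·u); evaluating from 0 to 2.7 gives ≈ 0.47002, while the full integral is 3/4.
The result is P = 0.6267.

P ≈ 0.627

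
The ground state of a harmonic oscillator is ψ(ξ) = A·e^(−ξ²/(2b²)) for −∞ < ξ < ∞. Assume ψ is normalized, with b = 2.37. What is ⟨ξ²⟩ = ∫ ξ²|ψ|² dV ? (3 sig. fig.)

⟨ξ^2⟩ ≈ 2.81

By definition ⟨ξ²⟩ = ∫ ξ^2 |ψ(ξ)|² dξ.
With ∫_{−∞}^{∞} ξ^(2m) e^(−αξ²) dξ = (2m−1)!!·√π / (2^m α^(m+1/2)), the ratio of the moment integral to the normalization integral gives ⟨ξ²⟩ = b^2/2.
With b = 2.37, ⟨ξ^2⟩ = 2.808.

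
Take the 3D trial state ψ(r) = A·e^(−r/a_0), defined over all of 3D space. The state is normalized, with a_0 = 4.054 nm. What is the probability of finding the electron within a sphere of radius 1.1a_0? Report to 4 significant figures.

Integrate the radial probability density 4πr²|ψ|² over r ≤ 1.1a_0.
Normalization gives A² = 1/(π·a_0^3).
Substituting u = r/a_0, A², 4π and the length scale all cancel in the ratio: P = ∫_{0}^{1.1} u^2·e^(-2·u) du / ∫_{0}^{∞} u^2·e^(-2·u) du.
Using ∫ u^2·e^(-2·u) du = -(2·u^2 + 2·u + 1)·e^(-2·u)/4, the numerator is 1/4 - 281·e^(-11/5)/200 and the denominator is 1/4.
The region integral divided by the full integral gives P = 0.37729.

P ≈ 0.3773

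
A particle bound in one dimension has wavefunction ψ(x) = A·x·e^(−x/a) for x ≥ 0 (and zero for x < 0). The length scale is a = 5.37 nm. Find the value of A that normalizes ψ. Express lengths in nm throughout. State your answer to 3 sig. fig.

Require ∫ |ψ|² dx = 1 over the whole domain.
Recall ∫₀^∞ x^m e^(−x/β) dx = m!·β^(m+1), carrying out the integral gives A² · a^3/4.
Plugging in a = 5.37 yields A = 0.1607.

A ≈ 0.161 nm^(-3/2)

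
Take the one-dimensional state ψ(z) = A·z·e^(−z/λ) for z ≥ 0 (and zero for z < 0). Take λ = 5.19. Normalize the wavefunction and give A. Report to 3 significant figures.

A ≈ 0.169

Require ∫ |ψ|² dz = 1 over the whole domain.
With ψ = A·z·e^(−z/λ), the integral evaluates to A²·[λ^3/4].
Hence A² = 1/[λ^3/4].
Substituting λ = 5.19 gives A² = 0.02861, so A = 0.1692.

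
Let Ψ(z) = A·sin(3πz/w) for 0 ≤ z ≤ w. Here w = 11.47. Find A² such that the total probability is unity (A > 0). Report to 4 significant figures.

A^2 ≈ 0.1744

Normalization requires ∫|Ψ|² dz = 1, integrated from 0 to w.
The integral (without the A² prefactor) comes out to w/2.
So A² = (w/2)^(−1).
With w = 11.47: A² = 0.17437 and A = 0.41757.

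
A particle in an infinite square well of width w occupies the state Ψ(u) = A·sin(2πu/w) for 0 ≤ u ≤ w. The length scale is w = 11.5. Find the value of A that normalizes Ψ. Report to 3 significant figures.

A ≈ 0.417

Require ∫ |Ψ|² du = 1 over the whole domain.
Using sin²θ = (1 − cos 2θ)/2, ∫|Ψ|² du = A²·(w/2).
Hence A² = 1/[w/2].
With w = 11.5: A² = 0.1739 and A = 0.4170.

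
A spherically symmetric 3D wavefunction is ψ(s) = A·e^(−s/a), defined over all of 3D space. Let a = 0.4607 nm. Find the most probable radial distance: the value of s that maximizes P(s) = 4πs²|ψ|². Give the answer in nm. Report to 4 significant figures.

s ≈ 0.4607 nm

Set d/ds [P(s) = 4πs²|ψ|²] = 0 and solve for s > 0.
Solving yields s = a.
With a = 0.4607, the most probable radial distance is 0.46070 nm.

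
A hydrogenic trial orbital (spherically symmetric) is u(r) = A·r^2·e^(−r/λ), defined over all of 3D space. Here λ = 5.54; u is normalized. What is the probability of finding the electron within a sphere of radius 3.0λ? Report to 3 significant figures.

Integrate the radial probability density 4πr²|u|² over r ≤ 3.0λ.
A² is fixed by ∫₀^∞ 4πr²|u|² dr = 1, i.e. A² = (45·π·λ^7/2)^(−1).
In terms of t = r/λ (A², 4π and the length scale all cancel between numerator and denominator), P = [∫_{0}^{3.0} t^6·e^(-2·t) dt] / [∫_{0}^{∞} t^6·e^(-2·t) dt].
With ∫ t^6·e^(-2·t) dt = -(4·t^6 + 12·t^5 + 30·t^4 + 60·t^3 + 90·t^2 + 90·t + 45)·e^(-2·t)/8 + C, the region integral is ≈ 2.2145 and the full one is 45/8.
Taking the ratio yields P = 0.3937.

P ≈ 0.394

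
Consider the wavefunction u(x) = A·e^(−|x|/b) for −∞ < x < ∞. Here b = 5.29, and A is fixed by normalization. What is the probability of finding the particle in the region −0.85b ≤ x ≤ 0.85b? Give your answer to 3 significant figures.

P = ∫_{−0.85b}^{0.85b} |u(x)|² dx.
With A² fixed by ∫|u|² = 1, i.e. A² = (b)^(−1), substitute and integrate.
By symmetry take twice the x ≥ 0 contribution in numerator and denominator; the 2's cancel. Let t = x/b; then A² and the length scale cancel, so P = ∫_{0}^{0.85} e^(-2·t) dt ÷ ∫_{0}^{∞} e^(-2·t) dt.
Using ∫ e^(-2·t) dt = -e^(-2·t)/2, the numerator is 1/2 - e^(-17/10)/2 and the denominator is 1/2.
Evaluating gives P = 0.8173.

P ≈ 0.817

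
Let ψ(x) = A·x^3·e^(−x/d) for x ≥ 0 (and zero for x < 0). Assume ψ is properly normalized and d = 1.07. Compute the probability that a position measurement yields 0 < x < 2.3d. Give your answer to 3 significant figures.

P ≈ 0.182

|ψ|² is the probability density, so P = ∫_{0}^{2.3d} |ψ|² dx.
The normalization integral ∫|ψ|²dx over the whole domain equals 45·d^7/8·A², and A² cancels in the ratio.
In terms of u = x/d (A² and the length scale cancel between numerator and denominator), P = [∫_{0}^{2.3} u^6·e^(-2·u) du] / [∫_{0}^{∞} u^6·e^(-2·u) du].
With ∫ u^6·e^(-2·u) du = -(4·u^6 + 12·u^5 + 30·u^4 + 60·u^3 + 90·u^2 + 90·u + 45)·e^(-2·u)/8 + C, the region integral is ≈ 1.0236 and the full one is 45/8.
Taking the ratio, P = 0.1820.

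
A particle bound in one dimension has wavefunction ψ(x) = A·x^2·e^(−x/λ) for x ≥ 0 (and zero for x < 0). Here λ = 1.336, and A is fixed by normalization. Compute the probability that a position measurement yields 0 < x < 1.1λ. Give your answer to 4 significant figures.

P = ∫_{0}^{1.1λ} |ψ(x)|² dx.
The normalization integral ∫|ψ|²dx over the whole domain equals 3·λ^5/4·A², and A² cancels in the ratio.
Substituting u = x/λ, A² and the length scale cancel in the ratio: P = ∫_{0}^{1.1} u^4·e^(-2·u) du / ∫_{0}^{∞} u^4·e^(-2·u) du.
With ∫ u^4·e^(-2·u) du = -(u^4/2 + u^3 + 3·u^2/2 + 3·u/2 + 3/4)·e^(-2·u) + C, the region integral is ≈ 0.0543722 and the full one is 3/4.
This works out to P = 0.072496.

P ≈ 0.07250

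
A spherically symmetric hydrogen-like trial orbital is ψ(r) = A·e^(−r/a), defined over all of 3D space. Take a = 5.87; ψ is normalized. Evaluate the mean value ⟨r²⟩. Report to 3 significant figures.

⟨r^2⟩ ≈ 103

The expectation value is the |ψ|²-weighted average of r^2: ∫ r^2|ψ|² 4πr² dr.
Recall ∫₀^∞ r^m e^(−r/β) dr = m!·β^(m+1), evaluating both integrals, ⟨r²⟩ = 3·a^2.
With a = 5.87, ⟨r^2⟩ = 103.4.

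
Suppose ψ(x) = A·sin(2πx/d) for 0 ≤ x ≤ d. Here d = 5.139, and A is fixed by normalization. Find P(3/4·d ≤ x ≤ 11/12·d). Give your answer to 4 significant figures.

P ≈ 0.2356

The probability is P = ∫ |ψ|² dx over [3/4·d, 11/12·d].
Since A² = 1/(d/2), this is the region integral divided by the full normalization integral.
In terms of u = x/d (A² and the length scale cancel between numerator and denominator), P = [∫_{3/4}^{11/12} sin(2·π·u)^2 du] / [∫_{0}^{1} sin(2·π·u)^2 du].
Using ∫ sin(2·π·u)^2 du = u/2 - sin(4·π·u)/(8·π), the numerator is √(3)/(16·π) + 1/12 and the denominator is 1/2.
Taking the ratio, P = (√(3)/8 + π/6)/π.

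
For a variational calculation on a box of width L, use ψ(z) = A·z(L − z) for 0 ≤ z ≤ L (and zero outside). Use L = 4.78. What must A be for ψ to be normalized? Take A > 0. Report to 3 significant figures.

The normalization condition is ∫|ψ|² dz = 1 from 0 to L.
Carrying out the integral gives A² · L^5/30.
Substituting L = 4.78 gives A² = 0.01202, so A = 0.1096.

A ≈ 0.110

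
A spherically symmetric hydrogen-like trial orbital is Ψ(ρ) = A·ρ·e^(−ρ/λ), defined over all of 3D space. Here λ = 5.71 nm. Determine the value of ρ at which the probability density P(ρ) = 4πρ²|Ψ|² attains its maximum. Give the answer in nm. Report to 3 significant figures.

ρ ≈ 11.4 nm

The maximum of P(ρ) = 4πρ²|Ψ|² occurs where its derivative vanishes.
Solving yields ρ = 2·λ.
With λ = 5.71, the most probable radial distance is 11.42 nm.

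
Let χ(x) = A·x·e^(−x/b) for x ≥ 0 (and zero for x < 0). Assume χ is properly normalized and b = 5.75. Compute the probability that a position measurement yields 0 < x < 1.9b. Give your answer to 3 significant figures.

|χ|² is the probability density, so P = ∫_{0}^{1.9b} |χ|² dx.
Since A² = 1/(b^3/4), this is the region integral divided by the full normalization integral.
Substituting u = x/b, A² and the length scale cancel in the ratio: P = ∫_{0}^{1.9} u^2·e^(-2·u) du / ∫_{0}^{∞} u^2·e^(-2·u) du.
An antiderivative of u^2·e^(-2·u) is -(2·u^2 + 2·u + 1)·e^(-2·u)/4; evaluating from 0 to 1.9 gives 1/4 - 601·e^(-19/5)/200, while the full integral is 1/4.
The result is P = 0.7311.

P ≈ 0.731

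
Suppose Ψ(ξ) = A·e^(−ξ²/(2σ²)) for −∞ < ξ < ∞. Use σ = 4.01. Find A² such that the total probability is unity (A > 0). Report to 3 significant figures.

A^2 ≈ 0.141

Require ∫ |Ψ|² dξ = 1 over the whole domain.
With ∫_{−∞}^{∞} ξ^(2m) e^(−αξ²) dξ = (2m−1)!!·√π / (2^m α^(m+1/2)), with Ψ = A·e^(−ξ²/(2σ²)), the integral evaluates to A²·[√(π)·σ].
With σ = 4.01: A² = 0.1407 and A = 0.3751.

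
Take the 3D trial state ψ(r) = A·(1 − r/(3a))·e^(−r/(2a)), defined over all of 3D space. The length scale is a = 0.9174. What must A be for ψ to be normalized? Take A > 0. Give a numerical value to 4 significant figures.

A ≈ 0.3932

Require ∫ |ψ|² 4πr² dr = 1 over the whole domain.
(Spherical symmetry: dV = 4πr² dr.)
The integral (without the A² prefactor) comes out to 8·π·a^3/3.
So A² = (8·π·a^3/3)^(−1).
With a = 0.9174: A² = 0.15460 and A = 0.39319.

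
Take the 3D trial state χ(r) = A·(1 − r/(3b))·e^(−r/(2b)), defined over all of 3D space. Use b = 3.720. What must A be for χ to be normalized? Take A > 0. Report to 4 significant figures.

We need A² ∫|f|² 4πr² dr = 1, taking the integral from 0 to ∞.
In 3D with spherical symmetry the volume element is 4πr² dr.
With χ = A·(1 − r/(3b))·e^(−r/(2b)), the integral evaluates to A²·[8·π·b^3/3].
Setting this equal to 1 gives A² = 1/(8·π·b^3/3).
Substituting b = 3.720 gives A² = 0.0023187, so A = 0.048153.

A ≈ 0.04815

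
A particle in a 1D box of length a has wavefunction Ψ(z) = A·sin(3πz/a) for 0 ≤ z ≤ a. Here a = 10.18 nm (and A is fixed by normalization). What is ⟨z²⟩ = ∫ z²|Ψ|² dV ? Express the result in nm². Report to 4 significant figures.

⟨z²⟩ = ∫ z^2 |Ψ|² dz over the full domain.
With ∫₀^a sin²(nπz/a) dz = a/2, the ratio of the moment integral to the normalization integral gives ⟨z²⟩ = -a^2/(18·π^2) + a^2/3.
With a = 10.18, ⟨z^2⟩ = 33.961.

⟨z^2⟩ ≈ 33.96 nm^2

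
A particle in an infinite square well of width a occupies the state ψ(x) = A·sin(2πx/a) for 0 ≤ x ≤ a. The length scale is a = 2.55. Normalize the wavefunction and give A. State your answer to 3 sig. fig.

We need A² ∫|f|² dx = 1, taking the integral from 0 to a.
With ψ = A·sin(2πx/a), the integral evaluates to A²·[a/2].
Plugging in a = 2.55 yields A = 0.8856.

A ≈ 0.886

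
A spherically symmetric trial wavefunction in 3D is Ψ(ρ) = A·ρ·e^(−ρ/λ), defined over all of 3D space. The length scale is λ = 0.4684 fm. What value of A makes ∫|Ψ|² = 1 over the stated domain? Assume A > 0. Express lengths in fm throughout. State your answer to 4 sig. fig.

A ≈ 2.169 fm^(-5/2)

The normalization condition is ∫|Ψ|² 4πρ² dρ = 1 from 0 to ∞.
In 3D with spherical symmetry the volume element is 4πρ² dρ.
The integral (without the A² prefactor) comes out to 3·π·λ^5.
So A² = (3·π·λ^5)^(−1).
With λ = 0.4684: A² = 4.7059 and A = 2.1693.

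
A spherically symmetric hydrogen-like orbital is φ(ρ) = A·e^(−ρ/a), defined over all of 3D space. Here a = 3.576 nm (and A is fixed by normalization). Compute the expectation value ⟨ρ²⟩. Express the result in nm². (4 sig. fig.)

The expectation value is the |φ|²-weighted average of ρ^2: ∫ ρ^2|φ|² 4πρ² dρ.
The ratio of the moment integral to the normalization integral gives ⟨ρ²⟩ = 3·a^2.
With a = 3.576, ⟨ρ^2⟩ = 38.363.

⟨ρ^2⟩ ≈ 38.36 nm^2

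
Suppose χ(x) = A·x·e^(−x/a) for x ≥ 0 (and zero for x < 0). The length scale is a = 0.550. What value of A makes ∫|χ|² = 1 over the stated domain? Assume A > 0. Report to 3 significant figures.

A ≈ 4.90

We need A² ∫|f|² dx = 1, taking the integral from 0 to ∞.
With χ = A·x·e^(−x/a), the integral evaluates to A²·[a^3/4].
So A² = (a^3/4)^(−1).
With a = 0.550: A² = 24.04 and A = 4.903.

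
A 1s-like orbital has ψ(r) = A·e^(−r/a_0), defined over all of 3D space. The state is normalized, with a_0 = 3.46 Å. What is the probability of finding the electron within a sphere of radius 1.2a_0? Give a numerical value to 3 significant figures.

P ≈ 0.430

Integrate the radial probability density 4πr²|ψ|² over r ≤ 1.2a_0.
The full normalization integral is A²·[π·a_0^3] = 1, fixing A².
Let u = r/a_0; then A², 4π and the length scale all cancel, so P = ∫_{0}^{1.2} u^2·e^(-2·u) du ÷ ∫_{0}^{∞} u^2·e^(-2·u) du.
With ∫ u^2·e^(-2·u) du = -(2·u^2 + 2·u + 1)·e^(-2·u)/4 + C, the region integral is 1/4 - 157·e^(-12/5)/100 and the full one is 1/4.
This evaluates to P = 0.4303.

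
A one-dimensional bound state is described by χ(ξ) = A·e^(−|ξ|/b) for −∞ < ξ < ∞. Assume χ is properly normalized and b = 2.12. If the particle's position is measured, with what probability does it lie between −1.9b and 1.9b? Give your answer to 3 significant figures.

The probability is P = ∫ |χ|² dξ over [−1.9b, 1.9b].
The normalization integral ∫|χ|²dξ over the whole domain equals b·A², and A² cancels in the ratio.
Both integrals are even about ξ = 0, so only the ξ ≥ 0 halves are needed (the factors of 2 cancel). In terms of u = ξ/b (A² and the length scale cancel between numerator and denominator), P = [∫_{0}^{1.9} e^(-2·u) du] / [∫_{0}^{∞} e^(-2·u) du].
Using ∫ e^(-2·u) du = -e^(-2·u)/2, the numerator is 1/2 - e^(-19/5)/2 and the denominator is 1/2.
The result is P = 0.9776.

P ≈ 0.978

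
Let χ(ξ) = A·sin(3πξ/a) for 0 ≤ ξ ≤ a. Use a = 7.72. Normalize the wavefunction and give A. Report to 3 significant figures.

Normalization requires ∫|χ|² dξ = 1, integrated from 0 to a.
The integral (without the A² prefactor) comes out to a/2.
So A² = (a/2)^(−1).
With a = 7.72: A² = 0.2591 and A = 0.5090.

A ≈ 0.509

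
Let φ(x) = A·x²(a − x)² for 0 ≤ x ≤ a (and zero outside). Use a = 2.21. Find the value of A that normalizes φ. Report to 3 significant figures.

We need A² ∫|f|² dx = 1, taking the integral from 0 to a.
Expanding the polynomial and integrating term by term, carrying out the integral gives A² · a^9/630.
So A² = (a^9/630)^(−1).
With a = 2.21: A² = 0.5010 and A = 0.7078.

A ≈ 0.708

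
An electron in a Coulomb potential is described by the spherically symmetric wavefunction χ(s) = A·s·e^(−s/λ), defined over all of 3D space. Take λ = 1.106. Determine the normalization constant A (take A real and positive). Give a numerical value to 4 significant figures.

A ≈ 0.2532

Normalization requires ∫|χ|² 4πs² ds = 1, integrated from 0 to ∞.
Carrying out the integral gives A² · 3·π·λ^5.
Setting this equal to 1 gives A² = 1/(3·π·λ^5).
With λ = 1.106: A² = 0.064114 and A = 0.25321.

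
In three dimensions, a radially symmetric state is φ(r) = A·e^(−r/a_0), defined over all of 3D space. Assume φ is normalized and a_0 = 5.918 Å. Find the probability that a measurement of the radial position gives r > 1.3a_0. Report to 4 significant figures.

P ≈ 0.5184

With dV = 4πr²dr, the probability is ∫|φ|² dV over r > 1.3a_0.
The full normalization integral is A²·[π·a_0^3] = 1, fixing A².
In terms of u = r/a_0 (A², 4π and the length scale all cancel between numerator and denominator), P = [∫_{1.3}^{∞} u^2·e^(-2·u) du] / [∫_{0}^{∞} u^2·e^(-2·u) du].
With ∫ u^2·e^(-2·u) du = -(2·u^2 + 2·u + 1)·e^(-2·u)/4 + C, the region integral is 349·e^(-13/5)/200 and the full one is 1/4.
This evaluates to P = 0.51843.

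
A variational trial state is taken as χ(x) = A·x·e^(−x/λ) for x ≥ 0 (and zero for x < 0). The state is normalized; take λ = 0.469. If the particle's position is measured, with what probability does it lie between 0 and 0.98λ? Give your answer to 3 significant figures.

P ≈ 0.312

The probability is P = ∫ |χ|² dx over [0, 0.98λ].
Since A² = 1/(λ^3/4), this is the region integral divided by the full normalization integral.
In terms of u = x/λ (A² and the length scale cancel between numerator and denominator), P = [∫_{0}^{0.98} u^2·e^(-2·u) du] / [∫_{0}^{∞} u^2·e^(-2·u) du].
An antiderivative of u^2·e^(-2·u) is -(2·u^2 + 2·u + 1)·e^(-2·u)/4; evaluating from 0 to 0.98 gives 1/4 - 6101·e^(-49/25)/5000, while the full integral is 1/4.
Evaluating gives P = 0.3125.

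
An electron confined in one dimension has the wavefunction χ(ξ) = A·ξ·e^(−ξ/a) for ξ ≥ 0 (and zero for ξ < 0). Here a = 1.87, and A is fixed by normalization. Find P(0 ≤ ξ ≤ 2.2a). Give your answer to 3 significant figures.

The probability is P = ∫ |χ|² dξ over [0, 2.2a].
Since A² = 1/(a^3/4), this is the region integral divided by the full normalization integral.
Let u = ξ/a; then A² and the length scale cancel, so P = ∫_{0}^{2.2} u^2·e^(-2·u) du ÷ ∫_{0}^{∞} u^2·e^(-2·u) du.
An antiderivative of u^2·e^(-2·u) is -(2·u^2 + 2·u + 1)·e^(-2·u)/4; evaluating from 0 to 2.2 gives 1/4 - 377·e^(-22/5)/100, while the full integral is 1/4.
The result is P = 0.8149.

P ≈ 0.815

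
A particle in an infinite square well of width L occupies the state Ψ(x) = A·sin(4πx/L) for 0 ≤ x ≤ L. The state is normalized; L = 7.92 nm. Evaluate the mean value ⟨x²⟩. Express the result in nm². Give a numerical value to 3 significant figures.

⟨x^2⟩ ≈ 20.7 nm^2

The expectation value is the |Ψ|²-weighted average of x^2: ∫ x^2|Ψ|² dx.
The ratio of the moment integral to the normalization integral gives ⟨x²⟩ = -L^2/(32·π^2) + L^2/3.
Putting L = 7.92 gives 20.71.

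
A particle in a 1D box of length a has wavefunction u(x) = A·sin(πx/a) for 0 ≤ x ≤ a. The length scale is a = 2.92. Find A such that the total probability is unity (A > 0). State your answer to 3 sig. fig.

A ≈ 0.828

Require ∫ |u|² dx = 1 over the whole domain.
Using sin²θ = (1 − cos 2θ)/2, ∫|u|² dx = A²·(a/2).
So A² = (a/2)^(−1).
With a = 2.92: A² = 0.6849 and A = 0.8276.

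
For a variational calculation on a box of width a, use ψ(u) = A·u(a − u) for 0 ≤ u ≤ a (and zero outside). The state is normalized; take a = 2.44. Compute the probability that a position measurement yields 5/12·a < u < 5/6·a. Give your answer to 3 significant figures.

The probability is P = ∫ |ψ|² du over [5/12·a, 5/6·a].
With A² fixed by ∫|ψ|² = 1, i.e. A² = (a^5/30)^(−1), substitute and integrate.
Substituting t = u/a, A² and the length scale cancel in the ratio: P = ∫_{5/12}^{5/6} t^2·(1 - t)^2 dt / ∫_{0}^{1} t^2·(1 - t)^2 dt.
With ∫ t^2·(1 - t)^2 dt = t^3·(6·t^2 - 15·t + 10)/30 + C, the region integral is ≈ 0.020596 and the full one is 1/30.
Taking the ratio, P = 0.6179.

P ≈ 0.618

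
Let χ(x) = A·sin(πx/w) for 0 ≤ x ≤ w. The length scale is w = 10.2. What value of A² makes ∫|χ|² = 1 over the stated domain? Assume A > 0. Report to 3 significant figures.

A^2 ≈ 0.196

We need A² ∫|f|² dx = 1, taking the integral from 0 to w.
With ∫₀^w sin²(nπx/w) dx = w/2, carrying out the integral gives A² · w/2.
So A² = (w/2)^(−1).
Substituting w = 10.2 gives A² = 0.1961, so A = 0.4428.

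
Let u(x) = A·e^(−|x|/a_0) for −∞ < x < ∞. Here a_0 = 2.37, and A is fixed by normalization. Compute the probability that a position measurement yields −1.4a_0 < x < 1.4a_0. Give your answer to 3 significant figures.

P ≈ 0.939

|u|² is the probability density, so P = ∫_{−1.4a_0}^{1.4a_0} |u|² dx.
Since A² = 1/(a_0), this is the region integral divided by the full normalization integral.
Both integrals are even about x = 0, so only the x ≥ 0 halves are needed (the factors of 2 cancel). In terms of t = x/a_0 (A² and the length scale cancel between numerator and denominator), P = [∫_{0}^{1.4} e^(-2·t) dt] / [∫_{0}^{∞} e^(-2·t) dt].
With ∫ e^(-2·t) dt = -e^(-2·t)/2 + C, the region integral is 1/2 - e^(-14/5)/2 and the full one is 1/2.
Evaluating gives P = 0.9392.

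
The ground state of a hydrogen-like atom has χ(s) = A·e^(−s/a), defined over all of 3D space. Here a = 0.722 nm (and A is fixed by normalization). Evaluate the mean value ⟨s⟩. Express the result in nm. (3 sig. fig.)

The expectation value is the |χ|²-weighted average of s: ∫ s|χ|² 4πs² ds.
The ratio of the moment integral to the normalization integral gives ⟨s⟩ = 3·a/2.
With a = 0.722, ⟨s⟩ = 1.083.

⟨s⟩ ≈ 1.08 nm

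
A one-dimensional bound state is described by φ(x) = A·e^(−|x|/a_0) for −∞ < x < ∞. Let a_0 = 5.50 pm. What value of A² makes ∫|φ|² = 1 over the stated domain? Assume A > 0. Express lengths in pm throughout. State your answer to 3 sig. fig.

Normalization requires ∫|φ|² dx = 1, integrated from −∞ to ∞.
The integral (without the A² prefactor) comes out to a_0.
Setting this equal to 1 gives A² = 1/(a_0).
Plugging in a_0 = 5.50 yields A = 0.4264.

A^2 ≈ 0.182 pm^(-1)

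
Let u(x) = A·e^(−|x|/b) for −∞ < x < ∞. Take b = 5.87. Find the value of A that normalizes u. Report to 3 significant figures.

Require ∫ |u|² dx = 1 over the whole domain.
With ∫₀^∞ x^0 e^(−αx) dx = 0!/α^1, the integral (without the A² prefactor) comes out to b.
So A² = (b)^(−1).
Substituting b = 5.87 gives A² = 0.1704, so A = 0.4127.

A ≈ 0.413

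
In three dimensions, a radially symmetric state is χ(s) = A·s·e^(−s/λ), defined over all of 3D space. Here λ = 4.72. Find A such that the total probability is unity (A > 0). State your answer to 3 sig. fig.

A ≈ 0.00673

Normalization requires ∫|χ|² 4πs² ds = 1, integrated from 0 to ∞.
With χ = A·s·e^(−s/λ), the integral evaluates to A²·[3·π·λ^5].
So A² = (3·π·λ^5)^(−1).
With λ = 4.72: A² = 0.00004529 and A = 0.006730.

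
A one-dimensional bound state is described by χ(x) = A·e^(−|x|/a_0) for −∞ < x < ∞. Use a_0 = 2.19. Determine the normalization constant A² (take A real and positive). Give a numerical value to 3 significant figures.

A^2 ≈ 0.457

The normalization condition is ∫|χ|² dx = 1 from −∞ to ∞.
With χ = A·e^(−|x|/a_0), the integral evaluates to A²·[a_0].
So A² = (a_0)^(−1).
With a_0 = 2.19: A² = 0.4566 and A = 0.6757.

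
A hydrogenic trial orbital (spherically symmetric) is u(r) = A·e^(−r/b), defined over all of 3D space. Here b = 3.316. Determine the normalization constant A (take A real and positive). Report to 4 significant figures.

Normalization requires ∫|u|² 4πr² dr = 1, integrated from 0 to ∞.
The angular integral contributes 4π, leaving ∫₀^∞ r²|u|² dr.
Carrying out the integral gives A² · π·b^3.
Setting this equal to 1 gives A² = 1/(π·b^3).
With b = 3.316: A² = 0.0087298 and A = 0.093434.

A ≈ 0.09343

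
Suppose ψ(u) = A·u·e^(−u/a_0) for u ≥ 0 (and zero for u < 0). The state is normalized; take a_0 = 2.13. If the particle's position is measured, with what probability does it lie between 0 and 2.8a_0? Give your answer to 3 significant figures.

P ≈ 0.918

The probability is P = ∫ |ψ|² du over [0, 2.8a_0].
The normalization integral ∫|ψ|²du over the whole domain equals a_0^3/4·A², and A² cancels in the ratio.
Let t = u/a_0; then A² and the length scale cancel, so P = ∫_{0}^{2.8} t^2·e^(-2·t) dt ÷ ∫_{0}^{∞} t^2·e^(-2·t) dt.
With ∫ t^2·e^(-2·t) dt = -(2·t^2 + 2·t + 1)·e^(-2·t)/4 + C, the region integral is 1/4 - 557·e^(-28/5)/100 and the full one is 1/4.
Evaluating gives P = 0.9176.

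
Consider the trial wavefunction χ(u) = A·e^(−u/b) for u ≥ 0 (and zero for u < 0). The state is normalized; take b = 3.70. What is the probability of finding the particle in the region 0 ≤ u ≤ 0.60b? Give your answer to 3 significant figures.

|χ|² is the probability density, so P = ∫_{0}^{0.60b} |χ|² du.
Since A² = 1/(b/2), this is the region integral divided by the full normalization integral.
Substituting t = u/b, A² and the length scale cancel in the ratio: P = ∫_{0}^{0.60} e^(-2·t) dt / ∫_{0}^{∞} e^(-2·t) dt.
Using ∫ e^(-2·t) dt = -e^(-2·t)/2, the numerator is 1/2 - e^(-6/5)/2 and the denominator is 1/2.
The result is P = 0.6988.

P ≈ 0.699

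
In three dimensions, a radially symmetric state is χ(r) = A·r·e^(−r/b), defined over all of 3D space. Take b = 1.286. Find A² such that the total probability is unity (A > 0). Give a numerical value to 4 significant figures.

A^2 ≈ 0.03017

Require ∫ |χ|² 4πr² dr = 1 over the whole domain.
With χ = A·r·e^(−r/b), the integral evaluates to A²·[3·π·b^5].
Setting this equal to 1 gives A² = 1/(3·π·b^5).
Substituting b = 1.286 gives A² = 0.030166, so A = 0.17368.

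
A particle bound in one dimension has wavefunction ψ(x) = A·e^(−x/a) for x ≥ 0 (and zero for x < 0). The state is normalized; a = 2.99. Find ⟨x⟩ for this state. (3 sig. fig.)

⟨x⟩ = ∫ x |ψ|² dx over the full domain.
Since the A² factors cancel between numerator and denominator, ⟨x⟩ = a/2.
Putting a = 2.99 gives 1.495.

⟨x⟩ ≈ 1.50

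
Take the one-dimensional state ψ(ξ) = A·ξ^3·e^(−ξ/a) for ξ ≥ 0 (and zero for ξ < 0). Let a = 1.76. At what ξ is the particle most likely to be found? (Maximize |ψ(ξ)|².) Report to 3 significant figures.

Differentiate |ψ(ξ)|² with respect to ξ and set to zero.
This gives ξ = 3·a.
With a = 1.76, the most probable position is 5.280.

ξ ≈ 5.28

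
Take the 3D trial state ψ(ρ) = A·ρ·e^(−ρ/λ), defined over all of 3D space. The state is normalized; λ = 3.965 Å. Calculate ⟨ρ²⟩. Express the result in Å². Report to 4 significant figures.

⟨ρ^2⟩ ≈ 117.9 Å^2

⟨ρ²⟩ = ∫ ρ^2 |ψ|² 4πρ² dρ over the full domain.
With ∫₀^∞ ρ^6 e^(−αρ) dρ = 6!/α^7, since the A² factors cancel between numerator and denominator, ⟨ρ²⟩ = 15·λ^2/2.
Putting λ = 3.965 gives 117.91.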